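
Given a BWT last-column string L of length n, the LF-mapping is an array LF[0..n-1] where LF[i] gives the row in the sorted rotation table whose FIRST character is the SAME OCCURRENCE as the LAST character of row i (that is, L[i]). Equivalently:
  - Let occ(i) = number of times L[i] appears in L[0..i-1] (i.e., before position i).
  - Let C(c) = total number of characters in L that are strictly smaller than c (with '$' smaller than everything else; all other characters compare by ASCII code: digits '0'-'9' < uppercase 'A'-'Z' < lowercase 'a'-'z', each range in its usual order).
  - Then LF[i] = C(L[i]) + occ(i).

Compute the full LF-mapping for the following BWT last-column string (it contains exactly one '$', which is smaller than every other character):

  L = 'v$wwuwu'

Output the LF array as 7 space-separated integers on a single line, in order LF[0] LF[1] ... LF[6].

Answer: 3 0 4 5 1 6 2

Derivation:
Char counts: '$':1, 'u':2, 'v':1, 'w':3
C (first-col start): C('$')=0, C('u')=1, C('v')=3, C('w')=4
L[0]='v': occ=0, LF[0]=C('v')+0=3+0=3
L[1]='$': occ=0, LF[1]=C('$')+0=0+0=0
L[2]='w': occ=0, LF[2]=C('w')+0=4+0=4
L[3]='w': occ=1, LF[3]=C('w')+1=4+1=5
L[4]='u': occ=0, LF[4]=C('u')+0=1+0=1
L[5]='w': occ=2, LF[5]=C('w')+2=4+2=6
L[6]='u': occ=1, LF[6]=C('u')+1=1+1=2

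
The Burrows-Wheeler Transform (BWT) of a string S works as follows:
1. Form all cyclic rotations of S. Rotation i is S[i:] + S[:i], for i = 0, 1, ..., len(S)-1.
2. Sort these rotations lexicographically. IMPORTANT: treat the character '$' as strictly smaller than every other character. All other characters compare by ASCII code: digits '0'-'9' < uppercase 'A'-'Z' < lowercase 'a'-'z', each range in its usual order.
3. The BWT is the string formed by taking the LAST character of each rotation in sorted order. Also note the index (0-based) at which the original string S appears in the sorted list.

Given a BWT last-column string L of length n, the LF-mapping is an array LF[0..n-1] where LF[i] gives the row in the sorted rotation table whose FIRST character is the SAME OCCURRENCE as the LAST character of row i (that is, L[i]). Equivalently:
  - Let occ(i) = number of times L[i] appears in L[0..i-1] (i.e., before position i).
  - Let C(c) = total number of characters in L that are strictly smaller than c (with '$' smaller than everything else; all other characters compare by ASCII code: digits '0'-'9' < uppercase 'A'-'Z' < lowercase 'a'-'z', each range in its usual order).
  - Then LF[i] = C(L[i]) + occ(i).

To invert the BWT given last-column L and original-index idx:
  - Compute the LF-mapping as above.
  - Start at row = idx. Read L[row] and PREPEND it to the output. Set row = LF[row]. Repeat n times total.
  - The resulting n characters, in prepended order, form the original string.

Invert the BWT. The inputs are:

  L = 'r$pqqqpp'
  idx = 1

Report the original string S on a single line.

Answer: ppqqqpr$

Derivation:
LF mapping: 7 0 1 4 5 6 2 3
Walk LF starting at row 1, prepending L[row]:
  step 1: row=1, L[1]='$', prepend. Next row=LF[1]=0
  step 2: row=0, L[0]='r', prepend. Next row=LF[0]=7
  step 3: row=7, L[7]='p', prepend. Next row=LF[7]=3
  step 4: row=3, L[3]='q', prepend. Next row=LF[3]=4
  step 5: row=4, L[4]='q', prepend. Next row=LF[4]=5
  step 6: row=5, L[5]='q', prepend. Next row=LF[5]=6
  step 7: row=6, L[6]='p', prepend. Next row=LF[6]=2
  step 8: row=2, L[2]='p', prepend. Next row=LF[2]=1
Reversed output: ppqqqpr$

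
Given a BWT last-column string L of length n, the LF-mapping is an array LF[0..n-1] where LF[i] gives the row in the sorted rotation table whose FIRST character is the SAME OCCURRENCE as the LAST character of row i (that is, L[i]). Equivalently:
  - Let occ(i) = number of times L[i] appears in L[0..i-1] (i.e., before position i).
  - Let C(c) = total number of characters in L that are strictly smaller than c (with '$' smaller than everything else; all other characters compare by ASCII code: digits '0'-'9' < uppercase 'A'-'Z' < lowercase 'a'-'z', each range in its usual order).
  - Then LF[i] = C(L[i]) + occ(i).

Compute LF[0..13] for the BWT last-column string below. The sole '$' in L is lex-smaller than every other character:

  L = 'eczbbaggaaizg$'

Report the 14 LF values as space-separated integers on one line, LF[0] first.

Char counts: '$':1, 'a':3, 'b':2, 'c':1, 'e':1, 'g':3, 'i':1, 'z':2
C (first-col start): C('$')=0, C('a')=1, C('b')=4, C('c')=6, C('e')=7, C('g')=8, C('i')=11, C('z')=12
L[0]='e': occ=0, LF[0]=C('e')+0=7+0=7
L[1]='c': occ=0, LF[1]=C('c')+0=6+0=6
L[2]='z': occ=0, LF[2]=C('z')+0=12+0=12
L[3]='b': occ=0, LF[3]=C('b')+0=4+0=4
L[4]='b': occ=1, LF[4]=C('b')+1=4+1=5
L[5]='a': occ=0, LF[5]=C('a')+0=1+0=1
L[6]='g': occ=0, LF[6]=C('g')+0=8+0=8
L[7]='g': occ=1, LF[7]=C('g')+1=8+1=9
L[8]='a': occ=1, LF[8]=C('a')+1=1+1=2
L[9]='a': occ=2, LF[9]=C('a')+2=1+2=3
L[10]='i': occ=0, LF[10]=C('i')+0=11+0=11
L[11]='z': occ=1, LF[11]=C('z')+1=12+1=13
L[12]='g': occ=2, LF[12]=C('g')+2=8+2=10
L[13]='$': occ=0, LF[13]=C('$')+0=0+0=0

Answer: 7 6 12 4 5 1 8 9 2 3 11 13 10 0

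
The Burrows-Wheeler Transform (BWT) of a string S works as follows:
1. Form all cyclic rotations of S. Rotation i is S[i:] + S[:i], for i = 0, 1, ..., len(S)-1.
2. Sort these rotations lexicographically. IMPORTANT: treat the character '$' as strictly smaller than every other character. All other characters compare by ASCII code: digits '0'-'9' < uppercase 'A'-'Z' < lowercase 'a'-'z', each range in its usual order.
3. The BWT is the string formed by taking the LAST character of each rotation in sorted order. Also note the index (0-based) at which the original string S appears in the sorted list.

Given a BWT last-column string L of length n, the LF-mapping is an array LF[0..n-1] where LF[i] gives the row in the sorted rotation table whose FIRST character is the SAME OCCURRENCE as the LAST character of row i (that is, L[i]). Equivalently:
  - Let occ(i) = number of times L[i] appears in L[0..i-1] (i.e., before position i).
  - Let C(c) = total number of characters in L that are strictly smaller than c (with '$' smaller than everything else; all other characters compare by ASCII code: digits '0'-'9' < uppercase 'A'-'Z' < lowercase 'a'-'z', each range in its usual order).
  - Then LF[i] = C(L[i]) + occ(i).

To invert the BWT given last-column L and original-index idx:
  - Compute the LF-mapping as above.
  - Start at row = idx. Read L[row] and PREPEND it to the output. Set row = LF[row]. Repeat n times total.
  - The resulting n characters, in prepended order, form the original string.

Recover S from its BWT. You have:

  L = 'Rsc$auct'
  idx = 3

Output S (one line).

Answer: cactusR$

Derivation:
LF mapping: 1 5 3 0 2 7 4 6
Walk LF starting at row 3, prepending L[row]:
  step 1: row=3, L[3]='$', prepend. Next row=LF[3]=0
  step 2: row=0, L[0]='R', prepend. Next row=LF[0]=1
  step 3: row=1, L[1]='s', prepend. Next row=LF[1]=5
  step 4: row=5, L[5]='u', prepend. Next row=LF[5]=7
  step 5: row=7, L[7]='t', prepend. Next row=LF[7]=6
  step 6: row=6, L[6]='c', prepend. Next row=LF[6]=4
  step 7: row=4, L[4]='a', prepend. Next row=LF[4]=2
  step 8: row=2, L[2]='c', prepend. Next row=LF[2]=3
Reversed output: cactusR$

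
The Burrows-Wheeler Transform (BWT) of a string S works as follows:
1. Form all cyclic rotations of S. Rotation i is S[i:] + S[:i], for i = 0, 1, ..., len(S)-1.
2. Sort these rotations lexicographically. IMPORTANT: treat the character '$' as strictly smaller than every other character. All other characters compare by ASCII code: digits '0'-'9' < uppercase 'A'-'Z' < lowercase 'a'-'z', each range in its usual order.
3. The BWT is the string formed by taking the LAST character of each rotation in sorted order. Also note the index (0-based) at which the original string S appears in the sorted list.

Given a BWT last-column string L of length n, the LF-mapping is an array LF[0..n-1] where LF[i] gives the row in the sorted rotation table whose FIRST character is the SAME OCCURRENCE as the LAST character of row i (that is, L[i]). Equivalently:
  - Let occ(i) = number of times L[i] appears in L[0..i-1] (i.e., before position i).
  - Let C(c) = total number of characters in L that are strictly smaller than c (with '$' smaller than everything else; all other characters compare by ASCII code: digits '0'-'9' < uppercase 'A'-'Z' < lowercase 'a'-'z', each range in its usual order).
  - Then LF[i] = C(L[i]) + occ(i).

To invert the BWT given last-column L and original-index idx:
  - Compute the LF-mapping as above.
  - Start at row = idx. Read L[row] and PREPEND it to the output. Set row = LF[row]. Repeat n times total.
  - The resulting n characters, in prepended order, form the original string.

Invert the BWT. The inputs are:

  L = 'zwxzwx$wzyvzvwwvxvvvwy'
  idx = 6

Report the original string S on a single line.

LF mapping: 18 7 13 19 8 14 0 9 20 16 1 21 2 10 11 3 15 4 5 6 12 17
Walk LF starting at row 6, prepending L[row]:
  step 1: row=6, L[6]='$', prepend. Next row=LF[6]=0
  step 2: row=0, L[0]='z', prepend. Next row=LF[0]=18
  step 3: row=18, L[18]='v', prepend. Next row=LF[18]=5
  step 4: row=5, L[5]='x', prepend. Next row=LF[5]=14
  step 5: row=14, L[14]='w', prepend. Next row=LF[14]=11
  step 6: row=11, L[11]='z', prepend. Next row=LF[11]=21
  step 7: row=21, L[21]='y', prepend. Next row=LF[21]=17
  step 8: row=17, L[17]='v', prepend. Next row=LF[17]=4
  step 9: row=4, L[4]='w', prepend. Next row=LF[4]=8
  step 10: row=8, L[8]='z', prepend. Next row=LF[8]=20
  step 11: row=20, L[20]='w', prepend. Next row=LF[20]=12
  step 12: row=12, L[12]='v', prepend. Next row=LF[12]=2
  step 13: row=2, L[2]='x', prepend. Next row=LF[2]=13
  step 14: row=13, L[13]='w', prepend. Next row=LF[13]=10
  step 15: row=10, L[10]='v', prepend. Next row=LF[10]=1
  step 16: row=1, L[1]='w', prepend. Next row=LF[1]=7
  step 17: row=7, L[7]='w', prepend. Next row=LF[7]=9
  step 18: row=9, L[9]='y', prepend. Next row=LF[9]=16
  step 19: row=16, L[16]='x', prepend. Next row=LF[16]=15
  step 20: row=15, L[15]='v', prepend. Next row=LF[15]=3
  step 21: row=3, L[3]='z', prepend. Next row=LF[3]=19
  step 22: row=19, L[19]='v', prepend. Next row=LF[19]=6
Reversed output: vzvxywwvwxvwzwvyzwxvz$

Answer: vzvxywwvwxvwzwvyzwxvz$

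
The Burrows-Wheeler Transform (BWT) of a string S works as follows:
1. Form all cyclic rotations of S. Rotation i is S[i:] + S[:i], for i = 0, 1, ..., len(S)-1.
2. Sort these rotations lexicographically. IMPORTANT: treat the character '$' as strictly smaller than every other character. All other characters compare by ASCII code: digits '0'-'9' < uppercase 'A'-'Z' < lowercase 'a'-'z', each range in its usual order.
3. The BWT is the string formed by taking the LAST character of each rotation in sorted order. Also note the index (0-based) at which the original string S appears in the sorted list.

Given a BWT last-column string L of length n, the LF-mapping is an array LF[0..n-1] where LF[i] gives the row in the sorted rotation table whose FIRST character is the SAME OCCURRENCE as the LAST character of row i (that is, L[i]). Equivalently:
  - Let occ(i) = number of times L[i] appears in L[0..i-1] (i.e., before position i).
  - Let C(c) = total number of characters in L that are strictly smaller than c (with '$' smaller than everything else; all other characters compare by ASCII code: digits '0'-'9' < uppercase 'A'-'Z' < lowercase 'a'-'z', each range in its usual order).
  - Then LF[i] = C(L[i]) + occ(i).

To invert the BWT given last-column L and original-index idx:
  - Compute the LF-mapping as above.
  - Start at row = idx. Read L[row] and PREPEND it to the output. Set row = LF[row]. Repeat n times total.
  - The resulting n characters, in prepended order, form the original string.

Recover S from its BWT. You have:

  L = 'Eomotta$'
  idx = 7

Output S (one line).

Answer: tomatoE$

Derivation:
LF mapping: 1 4 3 5 6 7 2 0
Walk LF starting at row 7, prepending L[row]:
  step 1: row=7, L[7]='$', prepend. Next row=LF[7]=0
  step 2: row=0, L[0]='E', prepend. Next row=LF[0]=1
  step 3: row=1, L[1]='o', prepend. Next row=LF[1]=4
  step 4: row=4, L[4]='t', prepend. Next row=LF[4]=6
  step 5: row=6, L[6]='a', prepend. Next row=LF[6]=2
  step 6: row=2, L[2]='m', prepend. Next row=LF[2]=3
  step 7: row=3, L[3]='o', prepend. Next row=LF[3]=5
  step 8: row=5, L[5]='t', prepend. Next row=LF[5]=7
Reversed output: tomatoE$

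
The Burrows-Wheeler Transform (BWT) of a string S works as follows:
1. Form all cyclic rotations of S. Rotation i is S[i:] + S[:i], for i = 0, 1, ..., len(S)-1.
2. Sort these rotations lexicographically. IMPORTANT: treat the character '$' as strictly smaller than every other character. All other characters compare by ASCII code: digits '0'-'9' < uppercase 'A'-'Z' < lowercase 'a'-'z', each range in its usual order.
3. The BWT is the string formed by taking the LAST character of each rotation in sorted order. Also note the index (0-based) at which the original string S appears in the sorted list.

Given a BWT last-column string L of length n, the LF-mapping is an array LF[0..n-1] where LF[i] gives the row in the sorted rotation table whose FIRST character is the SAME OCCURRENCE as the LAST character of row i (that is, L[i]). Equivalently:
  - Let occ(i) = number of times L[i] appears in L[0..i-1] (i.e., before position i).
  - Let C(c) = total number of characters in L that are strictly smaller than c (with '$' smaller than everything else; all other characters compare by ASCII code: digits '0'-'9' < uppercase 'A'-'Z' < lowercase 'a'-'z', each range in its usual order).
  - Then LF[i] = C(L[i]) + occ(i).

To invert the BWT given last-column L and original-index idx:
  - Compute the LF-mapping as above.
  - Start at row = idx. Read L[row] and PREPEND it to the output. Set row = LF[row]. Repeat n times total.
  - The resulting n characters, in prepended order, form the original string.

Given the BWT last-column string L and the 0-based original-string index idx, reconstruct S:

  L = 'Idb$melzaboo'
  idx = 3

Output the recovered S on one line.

LF mapping: 1 5 3 0 8 6 7 11 2 4 9 10
Walk LF starting at row 3, prepending L[row]:
  step 1: row=3, L[3]='$', prepend. Next row=LF[3]=0
  step 2: row=0, L[0]='I', prepend. Next row=LF[0]=1
  step 3: row=1, L[1]='d', prepend. Next row=LF[1]=5
  step 4: row=5, L[5]='e', prepend. Next row=LF[5]=6
  step 5: row=6, L[6]='l', prepend. Next row=LF[6]=7
  step 6: row=7, L[7]='z', prepend. Next row=LF[7]=11
  step 7: row=11, L[11]='o', prepend. Next row=LF[11]=10
  step 8: row=10, L[10]='o', prepend. Next row=LF[10]=9
  step 9: row=9, L[9]='b', prepend. Next row=LF[9]=4
  step 10: row=4, L[4]='m', prepend. Next row=LF[4]=8
  step 11: row=8, L[8]='a', prepend. Next row=LF[8]=2
  step 12: row=2, L[2]='b', prepend. Next row=LF[2]=3
Reversed output: bamboozledI$

Answer: bamboozledI$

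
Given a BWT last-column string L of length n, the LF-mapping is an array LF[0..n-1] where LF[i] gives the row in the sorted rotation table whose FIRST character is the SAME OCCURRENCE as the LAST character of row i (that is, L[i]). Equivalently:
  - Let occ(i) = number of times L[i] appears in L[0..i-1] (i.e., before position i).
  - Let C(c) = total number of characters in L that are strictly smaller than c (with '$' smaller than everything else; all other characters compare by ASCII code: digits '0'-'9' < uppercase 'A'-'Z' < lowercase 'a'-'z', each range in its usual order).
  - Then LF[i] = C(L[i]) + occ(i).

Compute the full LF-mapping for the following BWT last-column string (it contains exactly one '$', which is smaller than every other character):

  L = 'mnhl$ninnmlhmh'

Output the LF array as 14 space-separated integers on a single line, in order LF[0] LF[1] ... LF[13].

Char counts: '$':1, 'h':3, 'i':1, 'l':2, 'm':3, 'n':4
C (first-col start): C('$')=0, C('h')=1, C('i')=4, C('l')=5, C('m')=7, C('n')=10
L[0]='m': occ=0, LF[0]=C('m')+0=7+0=7
L[1]='n': occ=0, LF[1]=C('n')+0=10+0=10
L[2]='h': occ=0, LF[2]=C('h')+0=1+0=1
L[3]='l': occ=0, LF[3]=C('l')+0=5+0=5
L[4]='$': occ=0, LF[4]=C('$')+0=0+0=0
L[5]='n': occ=1, LF[5]=C('n')+1=10+1=11
L[6]='i': occ=0, LF[6]=C('i')+0=4+0=4
L[7]='n': occ=2, LF[7]=C('n')+2=10+2=12
L[8]='n': occ=3, LF[8]=C('n')+3=10+3=13
L[9]='m': occ=1, LF[9]=C('m')+1=7+1=8
L[10]='l': occ=1, LF[10]=C('l')+1=5+1=6
L[11]='h': occ=1, LF[11]=C('h')+1=1+1=2
L[12]='m': occ=2, LF[12]=C('m')+2=7+2=9
L[13]='h': occ=2, LF[13]=C('h')+2=1+2=3

Answer: 7 10 1 5 0 11 4 12 13 8 6 2 9 3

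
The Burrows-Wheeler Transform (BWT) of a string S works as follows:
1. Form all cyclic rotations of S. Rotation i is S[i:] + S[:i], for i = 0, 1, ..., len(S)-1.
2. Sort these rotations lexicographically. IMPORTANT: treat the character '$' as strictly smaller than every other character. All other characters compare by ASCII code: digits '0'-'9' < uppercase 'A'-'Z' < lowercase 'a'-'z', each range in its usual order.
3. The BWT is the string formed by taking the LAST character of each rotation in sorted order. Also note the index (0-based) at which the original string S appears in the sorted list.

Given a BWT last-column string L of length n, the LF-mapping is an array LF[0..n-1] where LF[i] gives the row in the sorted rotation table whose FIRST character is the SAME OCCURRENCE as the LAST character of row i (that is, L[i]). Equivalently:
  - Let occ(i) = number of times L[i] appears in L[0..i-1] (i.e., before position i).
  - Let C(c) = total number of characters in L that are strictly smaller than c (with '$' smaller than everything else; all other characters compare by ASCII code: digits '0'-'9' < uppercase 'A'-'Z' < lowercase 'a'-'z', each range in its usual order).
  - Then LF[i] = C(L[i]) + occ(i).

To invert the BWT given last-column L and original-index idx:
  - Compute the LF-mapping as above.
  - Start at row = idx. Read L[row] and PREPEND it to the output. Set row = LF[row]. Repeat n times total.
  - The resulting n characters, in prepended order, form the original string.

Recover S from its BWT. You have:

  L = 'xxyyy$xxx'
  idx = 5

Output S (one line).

LF mapping: 1 2 6 7 8 0 3 4 5
Walk LF starting at row 5, prepending L[row]:
  step 1: row=5, L[5]='$', prepend. Next row=LF[5]=0
  step 2: row=0, L[0]='x', prepend. Next row=LF[0]=1
  step 3: row=1, L[1]='x', prepend. Next row=LF[1]=2
  step 4: row=2, L[2]='y', prepend. Next row=LF[2]=6
  step 5: row=6, L[6]='x', prepend. Next row=LF[6]=3
  step 6: row=3, L[3]='y', prepend. Next row=LF[3]=7
  step 7: row=7, L[7]='x', prepend. Next row=LF[7]=4
  step 8: row=4, L[4]='y', prepend. Next row=LF[4]=8
  step 9: row=8, L[8]='x', prepend. Next row=LF[8]=5
Reversed output: xyxyxyxx$

Answer: xyxyxyxx$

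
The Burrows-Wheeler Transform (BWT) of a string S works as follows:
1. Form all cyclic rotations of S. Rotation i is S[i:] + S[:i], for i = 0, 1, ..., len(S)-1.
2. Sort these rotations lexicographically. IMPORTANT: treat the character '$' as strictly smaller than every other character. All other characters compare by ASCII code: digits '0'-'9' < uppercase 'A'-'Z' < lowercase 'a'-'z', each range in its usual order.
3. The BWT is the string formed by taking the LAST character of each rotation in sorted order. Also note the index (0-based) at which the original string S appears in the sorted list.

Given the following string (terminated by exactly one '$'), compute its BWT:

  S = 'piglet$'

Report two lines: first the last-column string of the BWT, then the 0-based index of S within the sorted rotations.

All 7 rotations (rotation i = S[i:]+S[:i]):
  rot[0] = piglet$
  rot[1] = iglet$p
  rot[2] = glet$pi
  rot[3] = let$pig
  rot[4] = et$pigl
  rot[5] = t$pigle
  rot[6] = $piglet
Sorted (with $ < everything):
  sorted[0] = $piglet  (last char: 't')
  sorted[1] = et$pigl  (last char: 'l')
  sorted[2] = glet$pi  (last char: 'i')
  sorted[3] = iglet$p  (last char: 'p')
  sorted[4] = let$pig  (last char: 'g')
  sorted[5] = piglet$  (last char: '$')
  sorted[6] = t$pigle  (last char: 'e')
Last column: tlipg$e
Original string S is at sorted index 5

Answer: tlipg$e
5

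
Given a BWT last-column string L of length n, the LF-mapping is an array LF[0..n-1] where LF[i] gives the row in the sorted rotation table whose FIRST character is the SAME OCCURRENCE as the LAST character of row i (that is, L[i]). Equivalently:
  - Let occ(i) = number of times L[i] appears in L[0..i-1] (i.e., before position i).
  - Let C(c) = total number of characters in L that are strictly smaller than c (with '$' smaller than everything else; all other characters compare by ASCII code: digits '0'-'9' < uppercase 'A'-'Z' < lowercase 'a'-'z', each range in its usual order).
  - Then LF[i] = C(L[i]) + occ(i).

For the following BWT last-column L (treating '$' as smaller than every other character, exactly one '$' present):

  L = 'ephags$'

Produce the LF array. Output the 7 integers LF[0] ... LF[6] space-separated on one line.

Answer: 2 5 4 1 3 6 0

Derivation:
Char counts: '$':1, 'a':1, 'e':1, 'g':1, 'h':1, 'p':1, 's':1
C (first-col start): C('$')=0, C('a')=1, C('e')=2, C('g')=3, C('h')=4, C('p')=5, C('s')=6
L[0]='e': occ=0, LF[0]=C('e')+0=2+0=2
L[1]='p': occ=0, LF[1]=C('p')+0=5+0=5
L[2]='h': occ=0, LF[2]=C('h')+0=4+0=4
L[3]='a': occ=0, LF[3]=C('a')+0=1+0=1
L[4]='g': occ=0, LF[4]=C('g')+0=3+0=3
L[5]='s': occ=0, LF[5]=C('s')+0=6+0=6
L[6]='$': occ=0, LF[6]=C('$')+0=0+0=0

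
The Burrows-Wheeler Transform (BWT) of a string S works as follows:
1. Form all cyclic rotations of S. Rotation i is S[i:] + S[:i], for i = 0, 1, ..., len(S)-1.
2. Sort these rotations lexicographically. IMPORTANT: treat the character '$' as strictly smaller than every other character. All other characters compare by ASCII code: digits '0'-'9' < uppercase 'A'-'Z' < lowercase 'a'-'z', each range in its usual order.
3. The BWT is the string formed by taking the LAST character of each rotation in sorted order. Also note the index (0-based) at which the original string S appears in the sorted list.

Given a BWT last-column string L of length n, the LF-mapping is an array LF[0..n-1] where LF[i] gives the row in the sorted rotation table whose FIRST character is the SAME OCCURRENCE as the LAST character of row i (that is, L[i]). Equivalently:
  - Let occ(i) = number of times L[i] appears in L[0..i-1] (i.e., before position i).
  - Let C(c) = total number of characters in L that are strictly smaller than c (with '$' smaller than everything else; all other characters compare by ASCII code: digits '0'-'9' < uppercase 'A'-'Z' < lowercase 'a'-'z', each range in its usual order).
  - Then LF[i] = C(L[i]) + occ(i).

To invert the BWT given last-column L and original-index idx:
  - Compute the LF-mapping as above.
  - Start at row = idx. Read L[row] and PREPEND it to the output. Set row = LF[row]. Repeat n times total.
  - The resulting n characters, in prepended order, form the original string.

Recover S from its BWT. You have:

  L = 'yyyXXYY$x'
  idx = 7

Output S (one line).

Answer: yXYxyXYy$

Derivation:
LF mapping: 6 7 8 1 2 3 4 0 5
Walk LF starting at row 7, prepending L[row]:
  step 1: row=7, L[7]='$', prepend. Next row=LF[7]=0
  step 2: row=0, L[0]='y', prepend. Next row=LF[0]=6
  step 3: row=6, L[6]='Y', prepend. Next row=LF[6]=4
  step 4: row=4, L[4]='X', prepend. Next row=LF[4]=2
  step 5: row=2, L[2]='y', prepend. Next row=LF[2]=8
  step 6: row=8, L[8]='x', prepend. Next row=LF[8]=5
  step 7: row=5, L[5]='Y', prepend. Next row=LF[5]=3
  step 8: row=3, L[3]='X', prepend. Next row=LF[3]=1
  step 9: row=1, L[1]='y', prepend. Next row=LF[1]=7
Reversed output: yXYxyXYy$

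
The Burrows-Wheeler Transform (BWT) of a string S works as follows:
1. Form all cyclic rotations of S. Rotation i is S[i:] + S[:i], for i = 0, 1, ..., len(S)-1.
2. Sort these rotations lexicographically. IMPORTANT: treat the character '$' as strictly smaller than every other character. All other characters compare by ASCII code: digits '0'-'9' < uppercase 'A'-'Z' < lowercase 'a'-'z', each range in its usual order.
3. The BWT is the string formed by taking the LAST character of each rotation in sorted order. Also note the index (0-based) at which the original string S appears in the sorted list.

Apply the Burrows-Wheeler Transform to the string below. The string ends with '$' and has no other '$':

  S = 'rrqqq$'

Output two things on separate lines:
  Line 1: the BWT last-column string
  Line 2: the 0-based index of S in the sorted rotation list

Answer: qqqrr$
5

Derivation:
All 6 rotations (rotation i = S[i:]+S[:i]):
  rot[0] = rrqqq$
  rot[1] = rqqq$r
  rot[2] = qqq$rr
  rot[3] = qq$rrq
  rot[4] = q$rrqq
  rot[5] = $rrqqq
Sorted (with $ < everything):
  sorted[0] = $rrqqq  (last char: 'q')
  sorted[1] = q$rrqq  (last char: 'q')
  sorted[2] = qq$rrq  (last char: 'q')
  sorted[3] = qqq$rr  (last char: 'r')
  sorted[4] = rqqq$r  (last char: 'r')
  sorted[5] = rrqqq$  (last char: '$')
Last column: qqqrr$
Original string S is at sorted index 5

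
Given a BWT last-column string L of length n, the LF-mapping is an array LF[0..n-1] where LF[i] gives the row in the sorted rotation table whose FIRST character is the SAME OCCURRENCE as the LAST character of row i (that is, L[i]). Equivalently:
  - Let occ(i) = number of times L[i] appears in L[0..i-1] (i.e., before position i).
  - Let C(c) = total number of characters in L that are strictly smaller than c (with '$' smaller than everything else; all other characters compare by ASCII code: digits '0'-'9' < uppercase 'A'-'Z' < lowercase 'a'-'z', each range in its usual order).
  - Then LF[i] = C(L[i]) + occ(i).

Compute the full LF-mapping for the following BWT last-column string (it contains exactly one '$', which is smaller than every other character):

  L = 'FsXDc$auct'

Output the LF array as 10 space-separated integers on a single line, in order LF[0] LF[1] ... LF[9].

Char counts: '$':1, 'D':1, 'F':1, 'X':1, 'a':1, 'c':2, 's':1, 't':1, 'u':1
C (first-col start): C('$')=0, C('D')=1, C('F')=2, C('X')=3, C('a')=4, C('c')=5, C('s')=7, C('t')=8, C('u')=9
L[0]='F': occ=0, LF[0]=C('F')+0=2+0=2
L[1]='s': occ=0, LF[1]=C('s')+0=7+0=7
L[2]='X': occ=0, LF[2]=C('X')+0=3+0=3
L[3]='D': occ=0, LF[3]=C('D')+0=1+0=1
L[4]='c': occ=0, LF[4]=C('c')+0=5+0=5
L[5]='$': occ=0, LF[5]=C('$')+0=0+0=0
L[6]='a': occ=0, LF[6]=C('a')+0=4+0=4
L[7]='u': occ=0, LF[7]=C('u')+0=9+0=9
L[8]='c': occ=1, LF[8]=C('c')+1=5+1=6
L[9]='t': occ=0, LF[9]=C('t')+0=8+0=8

Answer: 2 7 3 1 5 0 4 9 6 8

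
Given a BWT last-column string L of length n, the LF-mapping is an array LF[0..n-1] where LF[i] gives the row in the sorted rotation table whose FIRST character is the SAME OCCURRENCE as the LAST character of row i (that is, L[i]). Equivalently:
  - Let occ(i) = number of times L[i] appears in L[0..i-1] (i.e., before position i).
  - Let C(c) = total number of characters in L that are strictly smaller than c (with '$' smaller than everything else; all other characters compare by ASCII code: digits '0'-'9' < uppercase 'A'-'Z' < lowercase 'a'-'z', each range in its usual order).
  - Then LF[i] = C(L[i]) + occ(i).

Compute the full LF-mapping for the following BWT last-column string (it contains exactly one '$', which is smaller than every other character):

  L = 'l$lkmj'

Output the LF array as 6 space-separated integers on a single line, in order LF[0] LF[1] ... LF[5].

Char counts: '$':1, 'j':1, 'k':1, 'l':2, 'm':1
C (first-col start): C('$')=0, C('j')=1, C('k')=2, C('l')=3, C('m')=5
L[0]='l': occ=0, LF[0]=C('l')+0=3+0=3
L[1]='$': occ=0, LF[1]=C('$')+0=0+0=0
L[2]='l': occ=1, LF[2]=C('l')+1=3+1=4
L[3]='k': occ=0, LF[3]=C('k')+0=2+0=2
L[4]='m': occ=0, LF[4]=C('m')+0=5+0=5
L[5]='j': occ=0, LF[5]=C('j')+0=1+0=1

Answer: 3 0 4 2 5 1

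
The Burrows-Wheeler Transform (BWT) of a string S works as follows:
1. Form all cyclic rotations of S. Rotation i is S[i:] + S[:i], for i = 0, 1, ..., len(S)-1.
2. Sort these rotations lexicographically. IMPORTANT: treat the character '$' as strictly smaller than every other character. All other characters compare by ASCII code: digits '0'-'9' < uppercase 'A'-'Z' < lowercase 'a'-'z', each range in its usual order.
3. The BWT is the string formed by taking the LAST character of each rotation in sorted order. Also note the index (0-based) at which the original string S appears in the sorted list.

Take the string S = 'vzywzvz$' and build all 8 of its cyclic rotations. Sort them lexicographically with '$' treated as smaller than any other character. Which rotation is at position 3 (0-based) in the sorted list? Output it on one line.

Answer: wzvz$vzy

Derivation:
All 8 rotations (rotation i = S[i:]+S[:i]):
  rot[0] = vzywzvz$
  rot[1] = zywzvz$v
  rot[2] = ywzvz$vz
  rot[3] = wzvz$vzy
  rot[4] = zvz$vzyw
  rot[5] = vz$vzywz
  rot[6] = z$vzywzv
  rot[7] = $vzywzvz
Sorted (with $ < everything):
  sorted[0] = $vzywzvz
  sorted[1] = vz$vzywz
  sorted[2] = vzywzvz$
  sorted[3] = wzvz$vzy
  sorted[4] = ywzvz$vz
  sorted[5] = z$vzywzv
  sorted[6] = zvz$vzyw
  sorted[7] = zywzvz$v
sorted[3] = wzvz$vzy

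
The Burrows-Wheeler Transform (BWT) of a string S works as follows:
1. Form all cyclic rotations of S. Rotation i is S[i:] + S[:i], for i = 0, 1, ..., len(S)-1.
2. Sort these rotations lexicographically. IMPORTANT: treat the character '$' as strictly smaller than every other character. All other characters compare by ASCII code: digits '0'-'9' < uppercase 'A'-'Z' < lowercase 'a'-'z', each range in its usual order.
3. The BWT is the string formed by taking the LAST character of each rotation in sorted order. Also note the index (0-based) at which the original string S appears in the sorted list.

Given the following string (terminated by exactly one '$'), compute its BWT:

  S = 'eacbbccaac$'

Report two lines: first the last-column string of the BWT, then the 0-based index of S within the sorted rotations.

All 11 rotations (rotation i = S[i:]+S[:i]):
  rot[0] = eacbbccaac$
  rot[1] = acbbccaac$e
  rot[2] = cbbccaac$ea
  rot[3] = bbccaac$eac
  rot[4] = bccaac$eacb
  rot[5] = ccaac$eacbb
  rot[6] = caac$eacbbc
  rot[7] = aac$eacbbcc
  rot[8] = ac$eacbbcca
  rot[9] = c$eacbbccaa
  rot[10] = $eacbbccaac
Sorted (with $ < everything):
  sorted[0] = $eacbbccaac  (last char: 'c')
  sorted[1] = aac$eacbbcc  (last char: 'c')
  sorted[2] = ac$eacbbcca  (last char: 'a')
  sorted[3] = acbbccaac$e  (last char: 'e')
  sorted[4] = bbccaac$eac  (last char: 'c')
  sorted[5] = bccaac$eacb  (last char: 'b')
  sorted[6] = c$eacbbccaa  (last char: 'a')
  sorted[7] = caac$eacbbc  (last char: 'c')
  sorted[8] = cbbccaac$ea  (last char: 'a')
  sorted[9] = ccaac$eacbb  (last char: 'b')
  sorted[10] = eacbbccaac$  (last char: '$')
Last column: ccaecbacab$
Original string S is at sorted index 10

Answer: ccaecbacab$
10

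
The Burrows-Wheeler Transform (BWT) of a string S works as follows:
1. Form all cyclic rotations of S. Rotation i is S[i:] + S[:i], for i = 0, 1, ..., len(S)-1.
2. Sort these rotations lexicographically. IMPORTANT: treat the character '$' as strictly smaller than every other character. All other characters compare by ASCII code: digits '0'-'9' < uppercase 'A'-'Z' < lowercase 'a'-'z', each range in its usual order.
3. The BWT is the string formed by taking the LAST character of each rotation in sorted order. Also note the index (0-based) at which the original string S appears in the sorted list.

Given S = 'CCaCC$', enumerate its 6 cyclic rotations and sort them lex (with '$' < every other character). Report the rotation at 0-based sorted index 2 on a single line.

Answer: CC$CCa

Derivation:
All 6 rotations (rotation i = S[i:]+S[:i]):
  rot[0] = CCaCC$
  rot[1] = CaCC$C
  rot[2] = aCC$CC
  rot[3] = CC$CCa
  rot[4] = C$CCaC
  rot[5] = $CCaCC
Sorted (with $ < everything):
  sorted[0] = $CCaCC
  sorted[1] = C$CCaC
  sorted[2] = CC$CCa
  sorted[3] = CCaCC$
  sorted[4] = CaCC$C
  sorted[5] = aCC$CC
sorted[2] = CC$CCa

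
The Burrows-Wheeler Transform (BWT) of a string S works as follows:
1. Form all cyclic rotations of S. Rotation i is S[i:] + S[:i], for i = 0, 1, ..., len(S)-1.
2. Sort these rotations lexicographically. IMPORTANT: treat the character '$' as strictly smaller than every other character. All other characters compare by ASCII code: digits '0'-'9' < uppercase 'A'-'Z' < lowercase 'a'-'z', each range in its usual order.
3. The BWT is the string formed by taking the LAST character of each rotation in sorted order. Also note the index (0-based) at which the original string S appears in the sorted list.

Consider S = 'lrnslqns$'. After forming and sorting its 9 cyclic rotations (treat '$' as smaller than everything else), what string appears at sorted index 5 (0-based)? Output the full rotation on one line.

Answer: qns$lrnsl

Derivation:
All 9 rotations (rotation i = S[i:]+S[:i]):
  rot[0] = lrnslqns$
  rot[1] = rnslqns$l
  rot[2] = nslqns$lr
  rot[3] = slqns$lrn
  rot[4] = lqns$lrns
  rot[5] = qns$lrnsl
  rot[6] = ns$lrnslq
  rot[7] = s$lrnslqn
  rot[8] = $lrnslqns
Sorted (with $ < everything):
  sorted[0] = $lrnslqns
  sorted[1] = lqns$lrns
  sorted[2] = lrnslqns$
  sorted[3] = ns$lrnslq
  sorted[4] = nslqns$lr
  sorted[5] = qns$lrnsl
  sorted[6] = rnslqns$l
  sorted[7] = s$lrnslqn
  sorted[8] = slqns$lrn
sorted[5] = qns$lrnsl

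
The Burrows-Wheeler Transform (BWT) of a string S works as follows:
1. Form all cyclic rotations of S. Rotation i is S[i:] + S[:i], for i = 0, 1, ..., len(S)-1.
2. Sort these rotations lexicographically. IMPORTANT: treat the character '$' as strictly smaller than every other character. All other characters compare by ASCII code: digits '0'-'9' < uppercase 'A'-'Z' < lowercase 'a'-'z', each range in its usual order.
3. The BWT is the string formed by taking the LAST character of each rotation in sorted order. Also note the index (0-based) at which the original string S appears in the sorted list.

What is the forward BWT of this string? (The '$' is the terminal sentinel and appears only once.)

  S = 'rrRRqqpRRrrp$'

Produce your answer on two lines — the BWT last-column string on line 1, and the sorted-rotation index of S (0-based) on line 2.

Answer: prpRRrqqRrr$R
11

Derivation:
All 13 rotations (rotation i = S[i:]+S[:i]):
  rot[0] = rrRRqqpRRrrp$
  rot[1] = rRRqqpRRrrp$r
  rot[2] = RRqqpRRrrp$rr
  rot[3] = RqqpRRrrp$rrR
  rot[4] = qqpRRrrp$rrRR
  rot[5] = qpRRrrp$rrRRq
  rot[6] = pRRrrp$rrRRqq
  rot[7] = RRrrp$rrRRqqp
  rot[8] = Rrrp$rrRRqqpR
  rot[9] = rrp$rrRRqqpRR
  rot[10] = rp$rrRRqqpRRr
  rot[11] = p$rrRRqqpRRrr
  rot[12] = $rrRRqqpRRrrp
Sorted (with $ < everything):
  sorted[0] = $rrRRqqpRRrrp  (last char: 'p')
  sorted[1] = RRqqpRRrrp$rr  (last char: 'r')
  sorted[2] = RRrrp$rrRRqqp  (last char: 'p')
  sorted[3] = RqqpRRrrp$rrR  (last char: 'R')
  sorted[4] = Rrrp$rrRRqqpR  (last char: 'R')
  sorted[5] = p$rrRRqqpRRrr  (last char: 'r')
  sorted[6] = pRRrrp$rrRRqq  (last char: 'q')
  sorted[7] = qpRRrrp$rrRRq  (last char: 'q')
  sorted[8] = qqpRRrrp$rrRR  (last char: 'R')
  sorted[9] = rRRqqpRRrrp$r  (last char: 'r')
  sorted[10] = rp$rrRRqqpRRr  (last char: 'r')
  sorted[11] = rrRRqqpRRrrp$  (last char: '$')
  sorted[12] = rrp$rrRRqqpRR  (last char: 'R')
Last column: prpRRrqqRrr$R
Original string S is at sorted index 11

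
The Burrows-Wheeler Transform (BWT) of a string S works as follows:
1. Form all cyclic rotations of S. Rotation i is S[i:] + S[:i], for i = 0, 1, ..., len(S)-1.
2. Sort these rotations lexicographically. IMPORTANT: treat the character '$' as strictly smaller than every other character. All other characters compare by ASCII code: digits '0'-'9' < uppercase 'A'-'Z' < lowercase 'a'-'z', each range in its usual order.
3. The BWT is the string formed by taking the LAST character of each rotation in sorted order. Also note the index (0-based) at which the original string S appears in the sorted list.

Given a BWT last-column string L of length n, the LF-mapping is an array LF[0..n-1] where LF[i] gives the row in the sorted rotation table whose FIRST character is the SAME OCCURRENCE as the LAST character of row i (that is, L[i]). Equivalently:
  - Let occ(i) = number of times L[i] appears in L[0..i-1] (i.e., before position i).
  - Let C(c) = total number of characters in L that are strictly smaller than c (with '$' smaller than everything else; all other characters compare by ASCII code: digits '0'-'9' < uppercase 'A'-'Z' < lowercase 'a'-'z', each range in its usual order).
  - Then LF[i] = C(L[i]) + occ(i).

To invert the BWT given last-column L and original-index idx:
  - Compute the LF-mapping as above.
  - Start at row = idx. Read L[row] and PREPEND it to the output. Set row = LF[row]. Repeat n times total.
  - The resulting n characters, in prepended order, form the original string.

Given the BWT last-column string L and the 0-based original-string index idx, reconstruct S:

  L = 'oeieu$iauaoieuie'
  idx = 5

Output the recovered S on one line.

LF mapping: 11 3 7 4 13 0 8 1 14 2 12 9 5 15 10 6
Walk LF starting at row 5, prepending L[row]:
  step 1: row=5, L[5]='$', prepend. Next row=LF[5]=0
  step 2: row=0, L[0]='o', prepend. Next row=LF[0]=11
  step 3: row=11, L[11]='i', prepend. Next row=LF[11]=9
  step 4: row=9, L[9]='a', prepend. Next row=LF[9]=2
  step 5: row=2, L[2]='i', prepend. Next row=LF[2]=7
  step 6: row=7, L[7]='a', prepend. Next row=LF[7]=1
  step 7: row=1, L[1]='e', prepend. Next row=LF[1]=3
  step 8: row=3, L[3]='e', prepend. Next row=LF[3]=4
  step 9: row=4, L[4]='u', prepend. Next row=LF[4]=13
  step 10: row=13, L[13]='u', prepend. Next row=LF[13]=15
  step 11: row=15, L[15]='e', prepend. Next row=LF[15]=6
  step 12: row=6, L[6]='i', prepend. Next row=LF[6]=8
  step 13: row=8, L[8]='u', prepend. Next row=LF[8]=14
  step 14: row=14, L[14]='i', prepend. Next row=LF[14]=10
  step 15: row=10, L[10]='o', prepend. Next row=LF[10]=12
  step 16: row=12, L[12]='e', prepend. Next row=LF[12]=5
Reversed output: eoiuieuueeaiaio$

Answer: eoiuieuueeaiaio$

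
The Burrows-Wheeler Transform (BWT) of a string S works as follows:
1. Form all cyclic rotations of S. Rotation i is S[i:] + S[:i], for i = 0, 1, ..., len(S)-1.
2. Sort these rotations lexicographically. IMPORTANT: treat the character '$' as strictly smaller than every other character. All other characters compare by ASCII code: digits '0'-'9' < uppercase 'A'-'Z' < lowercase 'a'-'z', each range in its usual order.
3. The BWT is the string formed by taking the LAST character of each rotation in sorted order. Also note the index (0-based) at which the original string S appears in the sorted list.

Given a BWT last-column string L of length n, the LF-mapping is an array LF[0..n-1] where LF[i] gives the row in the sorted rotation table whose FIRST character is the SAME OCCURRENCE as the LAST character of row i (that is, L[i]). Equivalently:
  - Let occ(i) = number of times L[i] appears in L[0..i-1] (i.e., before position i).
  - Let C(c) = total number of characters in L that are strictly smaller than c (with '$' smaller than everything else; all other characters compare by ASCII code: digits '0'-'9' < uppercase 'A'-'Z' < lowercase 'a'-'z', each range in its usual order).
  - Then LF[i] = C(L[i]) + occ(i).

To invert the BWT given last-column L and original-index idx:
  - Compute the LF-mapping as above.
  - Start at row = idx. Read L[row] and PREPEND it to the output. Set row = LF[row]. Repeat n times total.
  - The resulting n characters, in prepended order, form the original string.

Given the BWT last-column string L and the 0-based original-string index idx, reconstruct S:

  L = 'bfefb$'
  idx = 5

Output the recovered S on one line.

Answer: febfb$

Derivation:
LF mapping: 1 4 3 5 2 0
Walk LF starting at row 5, prepending L[row]:
  step 1: row=5, L[5]='$', prepend. Next row=LF[5]=0
  step 2: row=0, L[0]='b', prepend. Next row=LF[0]=1
  step 3: row=1, L[1]='f', prepend. Next row=LF[1]=4
  step 4: row=4, L[4]='b', prepend. Next row=LF[4]=2
  step 5: row=2, L[2]='e', prepend. Next row=LF[2]=3
  step 6: row=3, L[3]='f', prepend. Next row=LF[3]=5
Reversed output: febfb$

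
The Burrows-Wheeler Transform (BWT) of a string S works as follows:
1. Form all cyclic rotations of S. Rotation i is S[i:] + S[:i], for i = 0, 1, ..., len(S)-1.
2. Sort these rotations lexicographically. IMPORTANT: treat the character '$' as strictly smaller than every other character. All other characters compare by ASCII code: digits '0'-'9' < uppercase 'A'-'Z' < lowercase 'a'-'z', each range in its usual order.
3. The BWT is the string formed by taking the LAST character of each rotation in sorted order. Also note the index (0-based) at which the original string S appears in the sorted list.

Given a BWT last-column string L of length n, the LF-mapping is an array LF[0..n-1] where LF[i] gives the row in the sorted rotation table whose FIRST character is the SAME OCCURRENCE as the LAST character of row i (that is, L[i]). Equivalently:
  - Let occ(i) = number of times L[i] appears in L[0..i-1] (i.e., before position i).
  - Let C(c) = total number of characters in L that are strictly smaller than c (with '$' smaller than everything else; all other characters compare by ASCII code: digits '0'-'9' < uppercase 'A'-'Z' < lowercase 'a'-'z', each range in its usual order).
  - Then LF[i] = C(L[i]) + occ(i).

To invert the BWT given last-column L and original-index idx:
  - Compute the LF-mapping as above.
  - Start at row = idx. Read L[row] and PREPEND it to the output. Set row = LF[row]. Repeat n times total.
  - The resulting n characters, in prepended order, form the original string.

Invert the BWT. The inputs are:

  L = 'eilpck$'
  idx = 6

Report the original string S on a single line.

LF mapping: 2 3 5 6 1 4 0
Walk LF starting at row 6, prepending L[row]:
  step 1: row=6, L[6]='$', prepend. Next row=LF[6]=0
  step 2: row=0, L[0]='e', prepend. Next row=LF[0]=2
  step 3: row=2, L[2]='l', prepend. Next row=LF[2]=5
  step 4: row=5, L[5]='k', prepend. Next row=LF[5]=4
  step 5: row=4, L[4]='c', prepend. Next row=LF[4]=1
  step 6: row=1, L[1]='i', prepend. Next row=LF[1]=3
  step 7: row=3, L[3]='p', prepend. Next row=LF[3]=6
Reversed output: pickle$

Answer: pickle$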